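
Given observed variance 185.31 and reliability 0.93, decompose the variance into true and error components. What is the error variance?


var_true = rxx * var_obs = 0.93 * 185.31 = 172.3383
var_error = var_obs - var_true
var_error = 185.31 - 172.3383
var_error = 12.9717

12.9717


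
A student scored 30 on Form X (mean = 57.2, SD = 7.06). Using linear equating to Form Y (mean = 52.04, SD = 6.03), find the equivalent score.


slope = SD_Y / SD_X = 6.03 / 7.06 ~ 0.8541
intercept = mean_Y - slope * mean_X = 52.04 - (6.03 / 7.06) * 57.2 ~ 3.185
Y = slope * X + intercept. To avoid rounding drift from the rounded slope/intercept, evaluate the equivalent form Y = mean_Y + SD_Y * (X - mean_X) / SD_X at full precision:
Y = 52.04 + 6.03 * (30 - 57.2) / 7.06
Y = 52.04 - 6.03 * 27.2 / 7.06
Y = 52.04 - 164.016 / 7.06
Y = 52.04 - 23.2317
Y = 28.8083

28.8083


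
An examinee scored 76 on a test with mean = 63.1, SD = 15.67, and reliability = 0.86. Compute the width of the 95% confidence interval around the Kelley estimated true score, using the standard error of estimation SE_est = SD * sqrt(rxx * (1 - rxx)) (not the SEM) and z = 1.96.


True score estimate = 0.86*76 + 0.14*63.1 = 74.194
SE_est = SD * sqrt(rxx * (1 - rxx)) = 15.67 * sqrt(0.86 * 0.14) = 15.67 * sqrt(0.1204) = 5.437287
CI = T_est +/- z * SE_est, so width = 2 * z * SE_est = 2 * 1.96 * 5.437287
Width = 21.3142

21.3142


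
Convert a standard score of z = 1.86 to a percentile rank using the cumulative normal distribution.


CDF(z) = 0.5 * (1 + erf(z/sqrt(2)))
erf(1.3152) = 0.9371
CDF = 0.9686
Percentile rank = 0.9686 * 100 = 96.86

96.86


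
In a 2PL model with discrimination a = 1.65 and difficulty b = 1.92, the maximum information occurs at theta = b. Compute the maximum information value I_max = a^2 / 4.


For 2PL, max info at theta = b = 1.92
I_max = a^2 / 4 = 1.65^2 / 4
= 2.7225 / 4
I_max = 0.6806

0.6806


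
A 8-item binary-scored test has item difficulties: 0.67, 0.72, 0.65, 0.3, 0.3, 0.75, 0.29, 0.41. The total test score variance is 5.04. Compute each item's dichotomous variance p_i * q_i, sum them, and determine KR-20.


For each item, compute p_i * q_i:
  Item 1: 0.67 * 0.33 = 0.2211
  Item 2: 0.72 * 0.28 = 0.2016
  Item 3: 0.65 * 0.35 = 0.2275
  Item 4: 0.3 * 0.7 = 0.21
  Item 5: 0.3 * 0.7 = 0.21
  Item 6: 0.75 * 0.25 = 0.1875
  Item 7: 0.29 * 0.71 = 0.2059
  Item 8: 0.41 * 0.59 = 0.2419
Sum(p_i * q_i) = 0.2211 + 0.2016 + 0.2275 + 0.21 + 0.21 + 0.1875 + 0.2059 + 0.2419 = 1.7055
KR-20 = (k/(k-1)) * (1 - Sum(p_i*q_i) / Var_total)
= (8/7) * (1 - 1.7055/5.04)
= 1.1429 * 0.6616
KR-20 = 0.7561

0.7561


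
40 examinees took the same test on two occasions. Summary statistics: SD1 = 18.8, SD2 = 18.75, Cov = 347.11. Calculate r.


r = cov(X,Y) / (SD_X * SD_Y)
r = 347.11 / (18.8 * 18.75)
r = 347.11 / 352.5
r = 0.9847

0.9847


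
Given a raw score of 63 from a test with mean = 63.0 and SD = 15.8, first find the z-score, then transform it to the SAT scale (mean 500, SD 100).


z = (X - mean) / SD = (63 - 63.0) / 15.8
z = 0.0 / 15.8
z = 0.0
SAT-scale = SAT = 500 + 100z
Carry z at full precision (z = 0.0 / 15.8) into the conversion:
SAT-scale = 500 + 100 * (0.0 / 15.8) = 500 + 0 / 15.8
SAT-scale = 500 + 0.0
SAT-scale = 500.0

500.0


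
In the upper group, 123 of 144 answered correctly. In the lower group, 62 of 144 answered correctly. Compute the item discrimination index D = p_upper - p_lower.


p_upper = 123/144 = 0.8542
p_lower = 62/144 = 0.4306
D = 0.8542 - 0.4306 = 0.4236

0.4236


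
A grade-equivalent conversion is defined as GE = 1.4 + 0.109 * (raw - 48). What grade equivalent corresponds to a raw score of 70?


raw - median = 70 - 48 = 22
slope * diff = 0.109 * 22 = 2.398
GE = 1.4 + 2.398
GE = 3.798

3.798


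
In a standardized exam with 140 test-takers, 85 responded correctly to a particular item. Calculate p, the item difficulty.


Item difficulty p = number correct / total examinees
p = 85 / 140
p = 0.6071

0.6071


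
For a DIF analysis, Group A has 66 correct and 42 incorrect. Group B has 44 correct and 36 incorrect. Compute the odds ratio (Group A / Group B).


Odds_A = 66/42 = 1.5714
Odds_B = 44/36 = 1.2222
OR = Odds_A / Odds_B = 1.5714 / 1.2222
Exactly, OR = (66 * 36) / (42 * 44) = 2376 / 1848
OR = 1.2857

1.2857


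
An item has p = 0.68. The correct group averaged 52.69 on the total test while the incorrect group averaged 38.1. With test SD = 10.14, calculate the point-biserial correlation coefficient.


q = 1 - p = 0.32
rpb = ((M1 - M0) / SD) * sqrt(p * q)
rpb = ((52.69 - 38.1) / 10.14) * sqrt(0.68 * 0.32)
rpb = 0.6712

0.6712


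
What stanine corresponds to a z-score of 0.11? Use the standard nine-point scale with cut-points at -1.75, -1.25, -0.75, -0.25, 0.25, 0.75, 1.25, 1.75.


Stanine boundaries: [-1.75, -1.25, -0.75, -0.25, 0.25, 0.75, 1.25, 1.75]
z = 0.11
Check each boundary:
  z >= -1.75 -> could be stanine 2
  z >= -1.25 -> could be stanine 3
  z >= -0.75 -> could be stanine 4
  z >= -0.25 -> could be stanine 5
  z < 0.25
  z < 0.75
  z < 1.25
  z < 1.75
Highest qualifying boundary gives stanine = 5

5


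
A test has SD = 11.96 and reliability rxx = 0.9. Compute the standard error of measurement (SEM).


SEM = SD * sqrt(1 - rxx)
SEM = 11.96 * sqrt(1 - 0.9)
SEM = 11.96 * sqrt(0.1) = 11.96 * 0.316228
SEM = 3.7821

3.7821


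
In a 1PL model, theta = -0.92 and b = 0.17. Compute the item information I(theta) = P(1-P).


P = 1/(1+exp(-(-0.92-0.17))) = 0.2516
I = P*(1-P) = 0.2516 * 0.7484
I = 0.1883

0.1883


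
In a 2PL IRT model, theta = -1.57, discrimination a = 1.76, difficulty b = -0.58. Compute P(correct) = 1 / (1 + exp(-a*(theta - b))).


a*(theta - b) = 1.76 * (-1.57 - -0.58) = -1.7424
exp(--1.7424) = 5.711
P = 1 / (1 + 5.711)
P = 0.149

0.149


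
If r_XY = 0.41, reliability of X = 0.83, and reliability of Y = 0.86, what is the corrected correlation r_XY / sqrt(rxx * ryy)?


r_corrected = rxy / sqrt(rxx * ryy)
= 0.41 / sqrt(0.83 * 0.86)
= 0.41 / sqrt(0.7138)
= 0.41 / 0.844867
r_corrected = 0.4853

0.4853


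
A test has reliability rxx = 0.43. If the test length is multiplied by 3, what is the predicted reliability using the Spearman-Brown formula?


r_new = (n * rxx) / (1 + (n-1) * rxx)
r_new = (3 * 0.43) / (1 + 2 * 0.43)
r_new = 1.29 / 1.86
r_new = 0.6935

0.6935


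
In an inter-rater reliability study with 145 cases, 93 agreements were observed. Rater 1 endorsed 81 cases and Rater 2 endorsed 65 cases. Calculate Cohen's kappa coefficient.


P_o = 93/145 = 0.641379
P_e = (81*65 + 64*80) / 21025 = 0.493936
kappa = (P_o - P_e) / (1 - P_e)
kappa = (0.641379 - 0.493936) / (1 - 0.493936)
kappa = 0.2914

0.2914


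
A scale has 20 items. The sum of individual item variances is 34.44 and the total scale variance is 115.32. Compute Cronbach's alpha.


alpha = (k/(k-1)) * (1 - sum(si^2)/s_total^2)
= (20/19) * (1 - 34.44/115.32)
alpha = 0.7383

0.7383


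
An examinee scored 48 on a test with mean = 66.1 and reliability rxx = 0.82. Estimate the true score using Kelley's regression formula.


T_est = rxx * X + (1 - rxx) * mean
T_est = 0.82 * 48 + 0.18 * 66.1
T_est = 39.36 + 11.898
T_est = 51.258

51.258


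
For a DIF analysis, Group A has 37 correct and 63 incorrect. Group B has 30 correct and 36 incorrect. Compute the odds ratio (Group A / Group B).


Odds_A = 37/63 = 0.5873
Odds_B = 30/36 = 0.8333
OR = Odds_A / Odds_B = 0.5873 / 0.8333
Exactly, OR = (37 * 36) / (63 * 30) = 1332 / 1890
OR = 0.7048

0.7048


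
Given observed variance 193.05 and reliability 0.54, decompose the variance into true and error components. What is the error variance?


var_true = rxx * var_obs = 0.54 * 193.05 = 104.247
var_error = var_obs - var_true
var_error = 193.05 - 104.247
var_error = 88.803

88.803


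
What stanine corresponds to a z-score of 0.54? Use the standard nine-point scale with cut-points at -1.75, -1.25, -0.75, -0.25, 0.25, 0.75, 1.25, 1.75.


Stanine boundaries: [-1.75, -1.25, -0.75, -0.25, 0.25, 0.75, 1.25, 1.75]
z = 0.54
Check each boundary:
  z >= -1.75 -> could be stanine 2
  z >= -1.25 -> could be stanine 3
  z >= -0.75 -> could be stanine 4
  z >= -0.25 -> could be stanine 5
  z >= 0.25 -> could be stanine 6
  z < 0.75
  z < 1.25
  z < 1.75
Highest qualifying boundary gives stanine = 6

6


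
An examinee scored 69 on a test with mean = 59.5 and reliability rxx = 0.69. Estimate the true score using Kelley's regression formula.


T_est = rxx * X + (1 - rxx) * mean
T_est = 0.69 * 69 + 0.31 * 59.5
T_est = 47.61 + 18.445
T_est = 66.055

66.055


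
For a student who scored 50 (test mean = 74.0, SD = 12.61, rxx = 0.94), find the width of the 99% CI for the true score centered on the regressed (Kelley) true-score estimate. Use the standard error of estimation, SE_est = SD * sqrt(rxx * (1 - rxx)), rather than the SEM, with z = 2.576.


True score estimate = 0.94*50 + 0.06*74.0 = 51.44
SE_est = SD * sqrt(rxx * (1 - rxx)) = 12.61 * sqrt(0.94 * 0.06) = 12.61 * sqrt(0.0564) = 2.994709
CI = T_est +/- z * SE_est, so width = 2 * z * SE_est = 2 * 2.576 * 2.994709
Width = 15.4287

15.4287


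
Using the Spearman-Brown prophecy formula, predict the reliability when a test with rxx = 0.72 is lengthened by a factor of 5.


r_new = (n * rxx) / (1 + (n-1) * rxx)
r_new = (5 * 0.72) / (1 + 4 * 0.72)
r_new = 3.6 / 3.88
r_new = 0.9278

0.9278


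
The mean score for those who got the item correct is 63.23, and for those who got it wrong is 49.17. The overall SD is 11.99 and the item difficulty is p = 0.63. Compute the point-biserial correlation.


q = 1 - p = 0.37
rpb = ((M1 - M0) / SD) * sqrt(p * q)
rpb = ((63.23 - 49.17) / 11.99) * sqrt(0.63 * 0.37)
rpb = 0.5662

0.5662


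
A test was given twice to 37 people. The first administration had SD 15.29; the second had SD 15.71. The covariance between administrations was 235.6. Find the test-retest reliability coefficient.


r = cov(X,Y) / (SD_X * SD_Y)
r = 235.6 / (15.29 * 15.71)
r = 235.6 / 240.2059
r = 0.9808

0.9808


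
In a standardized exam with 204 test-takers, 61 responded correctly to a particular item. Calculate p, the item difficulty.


Item difficulty p = number correct / total examinees
p = 61 / 204
p = 0.299

0.299


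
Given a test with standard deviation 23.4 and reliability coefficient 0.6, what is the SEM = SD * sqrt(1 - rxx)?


SEM = SD * sqrt(1 - rxx)
SEM = 23.4 * sqrt(1 - 0.6)
SEM = 23.4 * sqrt(0.4) = 23.4 * 0.632456
SEM = 14.7995

14.7995


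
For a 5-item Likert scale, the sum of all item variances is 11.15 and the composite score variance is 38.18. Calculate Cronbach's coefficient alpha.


alpha = (k/(k-1)) * (1 - sum(si^2)/s_total^2)
= (5/4) * (1 - 11.15/38.18)
alpha = 0.885

0.885


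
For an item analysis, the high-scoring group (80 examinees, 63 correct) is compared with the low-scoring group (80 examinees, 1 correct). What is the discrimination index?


p_upper = 63/80 = 0.7875
p_lower = 1/80 = 0.0125
D = 0.7875 - 0.0125 = 0.775

0.775


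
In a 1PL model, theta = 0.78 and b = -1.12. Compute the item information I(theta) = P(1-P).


P = 1/(1+exp(-(0.78--1.12))) = 0.8699
I = P*(1-P) = 0.8699 * 0.1301
I = 0.1132

0.1132


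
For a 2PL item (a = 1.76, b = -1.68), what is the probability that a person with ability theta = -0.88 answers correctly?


a*(theta - b) = 1.76 * (-0.88 - -1.68) = 1.408
exp(-1.408) = 0.2446
P = 1 / (1 + 0.2446)
P = 0.8035

0.8035


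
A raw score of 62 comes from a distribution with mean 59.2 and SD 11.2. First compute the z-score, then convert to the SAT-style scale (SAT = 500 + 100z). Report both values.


z = (X - mean) / SD = (62 - 59.2) / 11.2
z = 2.8 / 11.2
z = 0.25
SAT-scale = SAT = 500 + 100z
Carry z at full precision (z = 2.8 / 11.2) into the conversion:
SAT-scale = 500 + 100 * (2.8 / 11.2) = 500 + 280 / 11.2
SAT-scale = 500 + 25.0
SAT-scale = 525.0

525.0


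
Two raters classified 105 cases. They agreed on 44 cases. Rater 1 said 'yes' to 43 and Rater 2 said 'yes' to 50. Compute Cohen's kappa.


P_o = 44/105 = 0.419048
P_e = (43*50 + 62*55) / 11025 = 0.504308
kappa = (P_o - P_e) / (1 - P_e)
kappa = (0.419048 - 0.504308) / (1 - 0.504308)
kappa = -0.172

-0.172


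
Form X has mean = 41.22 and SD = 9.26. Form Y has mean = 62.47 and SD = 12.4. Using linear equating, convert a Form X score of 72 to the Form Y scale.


slope = SD_Y / SD_X = 12.4 / 9.26 ~ 1.3391
intercept = mean_Y - slope * mean_X = 62.47 - (12.4 / 9.26) * 41.22 ~ 7.2726
Y = slope * X + intercept. To avoid rounding drift from the rounded slope/intercept, evaluate the equivalent form Y = mean_Y + SD_Y * (X - mean_X) / SD_X at full precision:
Y = 62.47 + 12.4 * (72 - 41.22) / 9.26
Y = 62.47 + 12.4 * 30.78 / 9.26
Y = 62.47 + 381.672 / 9.26
Y = 62.47 + 41.2173
Y = 103.6873

103.6873


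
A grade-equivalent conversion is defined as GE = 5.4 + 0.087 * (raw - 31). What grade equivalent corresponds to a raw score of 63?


raw - median = 63 - 31 = 32
slope * diff = 0.087 * 32 = 2.784
GE = 5.4 + 2.784
GE = 8.184

8.184


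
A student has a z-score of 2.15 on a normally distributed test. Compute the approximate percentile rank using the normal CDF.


CDF(z) = 0.5 * (1 + erf(z/sqrt(2)))
erf(1.5203) = 0.9684
CDF = 0.9842
Percentile rank = 0.9842 * 100 = 98.42

98.42


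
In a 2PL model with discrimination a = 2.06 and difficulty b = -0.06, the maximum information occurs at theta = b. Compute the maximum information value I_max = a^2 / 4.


For 2PL, max info at theta = b = -0.06
I_max = a^2 / 4 = 2.06^2 / 4
= 4.2436 / 4
I_max = 1.0609

1.0609


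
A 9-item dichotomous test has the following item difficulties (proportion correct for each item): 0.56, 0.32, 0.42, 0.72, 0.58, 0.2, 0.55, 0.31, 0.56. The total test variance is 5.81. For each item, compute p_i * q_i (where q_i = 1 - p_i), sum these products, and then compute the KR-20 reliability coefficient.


For each item, compute p_i * q_i:
  Item 1: 0.56 * 0.44 = 0.2464
  Item 2: 0.32 * 0.68 = 0.2176
  Item 3: 0.42 * 0.58 = 0.2436
  Item 4: 0.72 * 0.28 = 0.2016
  Item 5: 0.58 * 0.42 = 0.2436
  Item 6: 0.2 * 0.8 = 0.16
  Item 7: 0.55 * 0.45 = 0.2475
  Item 8: 0.31 * 0.69 = 0.2139
  Item 9: 0.56 * 0.44 = 0.2464
Sum(p_i * q_i) = 0.2464 + 0.2176 + 0.2436 + 0.2016 + 0.2436 + 0.16 + 0.2475 + 0.2139 + 0.2464 = 2.0206
KR-20 = (k/(k-1)) * (1 - Sum(p_i*q_i) / Var_total)
= (9/8) * (1 - 2.0206/5.81)
= 1.125 * 0.6522
KR-20 = 0.7337

0.7337


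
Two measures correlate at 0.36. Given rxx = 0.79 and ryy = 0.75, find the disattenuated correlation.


r_corrected = rxy / sqrt(rxx * ryy)
= 0.36 / sqrt(0.79 * 0.75)
= 0.36 / sqrt(0.5925)
= 0.36 / 0.76974
r_corrected = 0.4677

0.4677


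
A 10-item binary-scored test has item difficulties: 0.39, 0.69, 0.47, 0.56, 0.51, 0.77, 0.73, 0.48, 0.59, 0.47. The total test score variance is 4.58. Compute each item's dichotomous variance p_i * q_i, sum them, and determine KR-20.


For each item, compute p_i * q_i:
  Item 1: 0.39 * 0.61 = 0.2379
  Item 2: 0.69 * 0.31 = 0.2139
  Item 3: 0.47 * 0.53 = 0.2491
  Item 4: 0.56 * 0.44 = 0.2464
  Item 5: 0.51 * 0.49 = 0.2499
  Item 6: 0.77 * 0.23 = 0.1771
  Item 7: 0.73 * 0.27 = 0.1971
  Item 8: 0.48 * 0.52 = 0.2496
  Item 9: 0.59 * 0.41 = 0.2419
  Item 10: 0.47 * 0.53 = 0.2491
Sum(p_i * q_i) = 0.2379 + 0.2139 + 0.2491 + 0.2464 + 0.2499 + 0.1771 + 0.1971 + 0.2496 + 0.2419 + 0.2491 = 2.312
KR-20 = (k/(k-1)) * (1 - Sum(p_i*q_i) / Var_total)
= (10/9) * (1 - 2.312/4.58)
= 1.1111 * 0.4952
KR-20 = 0.5502

0.5502


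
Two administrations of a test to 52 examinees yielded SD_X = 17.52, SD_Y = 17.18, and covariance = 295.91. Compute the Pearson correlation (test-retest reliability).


r = cov(X,Y) / (SD_X * SD_Y)
r = 295.91 / (17.52 * 17.18)
r = 295.91 / 300.9936
r = 0.9831

0.9831


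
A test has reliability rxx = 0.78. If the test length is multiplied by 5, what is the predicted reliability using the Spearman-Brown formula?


r_new = (n * rxx) / (1 + (n-1) * rxx)
r_new = (5 * 0.78) / (1 + 4 * 0.78)
r_new = 3.9 / 4.12
r_new = 0.9466

0.9466


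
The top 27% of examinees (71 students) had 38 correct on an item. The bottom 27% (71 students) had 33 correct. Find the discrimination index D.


p_upper = 38/71 = 0.5352
p_lower = 33/71 = 0.4648
D = 0.5352 - 0.4648 = 0.0704

0.0704


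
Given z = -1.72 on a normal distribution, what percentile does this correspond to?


CDF(z) = 0.5 * (1 + erf(z/sqrt(2)))
erf(-1.2162) = -0.9146
CDF = 0.0427
Percentile rank = 0.0427 * 100 = 4.27

4.27


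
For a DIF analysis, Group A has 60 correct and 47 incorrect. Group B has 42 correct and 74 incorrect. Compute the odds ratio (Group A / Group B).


Odds_A = 60/47 = 1.2766
Odds_B = 42/74 = 0.5676
OR = Odds_A / Odds_B = 1.2766 / 0.5676
Exactly, OR = (60 * 74) / (47 * 42) = 4440 / 1974
OR = 2.2492

2.2492


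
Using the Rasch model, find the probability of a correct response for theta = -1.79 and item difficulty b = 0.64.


theta - b = -1.79 - 0.64 = -2.43
exp(-(theta - b)) = exp(2.43) = 11.3589
P = 1 / (1 + 11.3589)
P = 0.0809

0.0809


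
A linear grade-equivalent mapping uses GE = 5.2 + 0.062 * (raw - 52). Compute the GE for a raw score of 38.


raw - median = 38 - 52 = -14
slope * diff = 0.062 * -14 = -0.868
GE = 5.2 + -0.868
GE = 4.332

4.332


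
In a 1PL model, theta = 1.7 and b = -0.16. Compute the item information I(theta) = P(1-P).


P = 1/(1+exp(-(1.7--0.16))) = 0.8653
I = P*(1-P) = 0.8653 * 0.1347
I = 0.1166

0.1166


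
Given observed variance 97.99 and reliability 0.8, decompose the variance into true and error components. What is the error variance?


var_true = rxx * var_obs = 0.8 * 97.99 = 78.392
var_error = var_obs - var_true
var_error = 97.99 - 78.392
var_error = 19.598

19.598


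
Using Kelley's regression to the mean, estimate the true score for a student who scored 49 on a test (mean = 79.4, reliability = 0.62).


T_est = rxx * X + (1 - rxx) * mean
T_est = 0.62 * 49 + 0.38 * 79.4
T_est = 30.38 + 30.172
T_est = 60.552

60.552


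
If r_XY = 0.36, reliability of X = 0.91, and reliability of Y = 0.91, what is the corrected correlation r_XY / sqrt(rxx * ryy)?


r_corrected = rxy / sqrt(rxx * ryy)
= 0.36 / sqrt(0.91 * 0.91)
= 0.36 / sqrt(0.8281)
= 0.36 / 0.91
r_corrected = 0.3956

0.3956


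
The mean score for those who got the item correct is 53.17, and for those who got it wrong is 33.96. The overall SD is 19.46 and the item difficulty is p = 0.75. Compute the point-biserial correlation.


q = 1 - p = 0.25
rpb = ((M1 - M0) / SD) * sqrt(p * q)
rpb = ((53.17 - 33.96) / 19.46) * sqrt(0.75 * 0.25)
rpb = 0.4274

0.4274


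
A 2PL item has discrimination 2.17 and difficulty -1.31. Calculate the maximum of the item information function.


For 2PL, max info at theta = b = -1.31
I_max = a^2 / 4 = 2.17^2 / 4
= 4.7089 / 4
I_max = 1.1772

1.1772


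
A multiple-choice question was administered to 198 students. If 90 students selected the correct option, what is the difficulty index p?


Item difficulty p = number correct / total examinees
p = 90 / 198
p = 0.4545

0.4545


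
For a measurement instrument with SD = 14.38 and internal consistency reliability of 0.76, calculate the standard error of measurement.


SEM = SD * sqrt(1 - rxx)
SEM = 14.38 * sqrt(1 - 0.76)
SEM = 14.38 * sqrt(0.24) = 14.38 * 0.489898
SEM = 7.0447

7.0447


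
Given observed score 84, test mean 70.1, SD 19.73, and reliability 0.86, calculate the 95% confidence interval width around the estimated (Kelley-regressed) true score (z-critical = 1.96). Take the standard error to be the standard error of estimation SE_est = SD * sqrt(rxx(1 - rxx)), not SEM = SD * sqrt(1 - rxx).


True score estimate = 0.86*84 + 0.14*70.1 = 82.054
SE_est = SD * sqrt(rxx * (1 - rxx)) = 19.73 * sqrt(0.86 * 0.14) = 19.73 * sqrt(0.1204) = 6.846054
CI = T_est +/- z * SE_est, so width = 2 * z * SE_est = 2 * 1.96 * 6.846054
Width = 26.8365

26.8365


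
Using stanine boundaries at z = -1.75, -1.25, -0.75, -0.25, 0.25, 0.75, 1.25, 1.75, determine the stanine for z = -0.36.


Stanine boundaries: [-1.75, -1.25, -0.75, -0.25, 0.25, 0.75, 1.25, 1.75]
z = -0.36
Check each boundary:
  z >= -1.75 -> could be stanine 2
  z >= -1.25 -> could be stanine 3
  z >= -0.75 -> could be stanine 4
  z < -0.25
  z < 0.25
  z < 0.75
  z < 1.25
  z < 1.75
Highest qualifying boundary gives stanine = 4

4


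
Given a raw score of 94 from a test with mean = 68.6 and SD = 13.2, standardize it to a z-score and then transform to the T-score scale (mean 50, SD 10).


z = (X - mean) / SD = (94 - 68.6) / 13.2
z = 25.4 / 13.2
z = 1.9242
T-score = T = 50 + 10z
Carry z at full precision (z = 25.4 / 13.2) into the conversion:
T-score = 50 + 10 * (25.4 / 13.2) = 50 + 254 / 13.2
T-score = 50 + 19.2424
T-score = 69.2424

69.2424


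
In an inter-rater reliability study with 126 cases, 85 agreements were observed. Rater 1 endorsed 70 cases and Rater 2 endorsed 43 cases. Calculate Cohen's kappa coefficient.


P_o = 85/126 = 0.674603
P_e = (70*43 + 56*83) / 15876 = 0.482363
kappa = (P_o - P_e) / (1 - P_e)
kappa = (0.674603 - 0.482363) / (1 - 0.482363)
kappa = 0.3714

0.3714


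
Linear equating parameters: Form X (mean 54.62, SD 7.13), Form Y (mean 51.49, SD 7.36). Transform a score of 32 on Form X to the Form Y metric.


slope = SD_Y / SD_X = 7.36 / 7.13 ~ 1.0323
intercept = mean_Y - slope * mean_X = 51.49 - (7.36 / 7.13) * 54.62 ~ -4.8919
Y = slope * X + intercept. To avoid rounding drift from the rounded slope/intercept, evaluate the equivalent form Y = mean_Y + SD_Y * (X - mean_X) / SD_X at full precision:
Y = 51.49 + 7.36 * (32 - 54.62) / 7.13
Y = 51.49 - 7.36 * 22.62 / 7.13
Y = 51.49 - 166.4832 / 7.13
Y = 51.49 - 23.3497
Y = 28.1403

28.1403


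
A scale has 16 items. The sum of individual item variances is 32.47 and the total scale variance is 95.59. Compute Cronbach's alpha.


alpha = (k/(k-1)) * (1 - sum(si^2)/s_total^2)
= (16/15) * (1 - 32.47/95.59)
alpha = 0.7043

0.7043


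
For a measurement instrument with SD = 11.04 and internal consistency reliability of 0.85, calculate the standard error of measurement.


SEM = SD * sqrt(1 - rxx)
SEM = 11.04 * sqrt(1 - 0.85)
SEM = 11.04 * sqrt(0.15) = 11.04 * 0.387298
SEM = 4.2758

4.2758


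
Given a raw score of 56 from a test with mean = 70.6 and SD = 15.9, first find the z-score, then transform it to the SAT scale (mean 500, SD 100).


z = (X - mean) / SD = (56 - 70.6) / 15.9
z = -14.6 / 15.9
z = -0.9182
SAT-scale = SAT = 500 + 100z
Carry z at full precision (z = -14.6 / 15.9) into the conversion:
SAT-scale = 500 + 100 * (-14.6 / 15.9) = 500 + -1460 / 15.9
SAT-scale = 500 + -91.8239
SAT-scale = 408.1761

408.1761


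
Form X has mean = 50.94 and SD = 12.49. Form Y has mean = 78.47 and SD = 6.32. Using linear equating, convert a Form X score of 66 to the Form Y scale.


slope = SD_Y / SD_X = 6.32 / 12.49 ~ 0.506
intercept = mean_Y - slope * mean_X = 78.47 - (6.32 / 12.49) * 50.94 ~ 52.6941
Y = slope * X + intercept. To avoid rounding drift from the rounded slope/intercept, evaluate the equivalent form Y = mean_Y + SD_Y * (X - mean_X) / SD_X at full precision:
Y = 78.47 + 6.32 * (66 - 50.94) / 12.49
Y = 78.47 + 6.32 * 15.06 / 12.49
Y = 78.47 + 95.1792 / 12.49
Y = 78.47 + 7.6204
Y = 86.0904

86.0904


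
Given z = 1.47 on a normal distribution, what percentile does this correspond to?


CDF(z) = 0.5 * (1 + erf(z/sqrt(2)))
erf(1.0394) = 0.8584
CDF = 0.9292
Percentile rank = 0.9292 * 100 = 92.92

92.92


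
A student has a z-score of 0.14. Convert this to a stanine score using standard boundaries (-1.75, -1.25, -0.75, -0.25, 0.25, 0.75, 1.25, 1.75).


Stanine boundaries: [-1.75, -1.25, -0.75, -0.25, 0.25, 0.75, 1.25, 1.75]
z = 0.14
Check each boundary:
  z >= -1.75 -> could be stanine 2
  z >= -1.25 -> could be stanine 3
  z >= -0.75 -> could be stanine 4
  z >= -0.25 -> could be stanine 5
  z < 0.25
  z < 0.75
  z < 1.25
  z < 1.75
Highest qualifying boundary gives stanine = 5

5


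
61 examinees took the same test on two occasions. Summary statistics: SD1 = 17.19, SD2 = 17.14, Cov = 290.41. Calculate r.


r = cov(X,Y) / (SD_X * SD_Y)
r = 290.41 / (17.19 * 17.14)
r = 290.41 / 294.6366
r = 0.9857

0.9857


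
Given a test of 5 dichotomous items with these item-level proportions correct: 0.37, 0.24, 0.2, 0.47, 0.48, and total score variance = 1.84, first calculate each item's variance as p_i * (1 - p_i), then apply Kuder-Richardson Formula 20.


For each item, compute p_i * q_i:
  Item 1: 0.37 * 0.63 = 0.2331
  Item 2: 0.24 * 0.76 = 0.1824
  Item 3: 0.2 * 0.8 = 0.16
  Item 4: 0.47 * 0.53 = 0.2491
  Item 5: 0.48 * 0.52 = 0.2496
Sum(p_i * q_i) = 0.2331 + 0.1824 + 0.16 + 0.2491 + 0.2496 = 1.0742
KR-20 = (k/(k-1)) * (1 - Sum(p_i*q_i) / Var_total)
= (5/4) * (1 - 1.0742/1.84)
= 1.25 * 0.4162
KR-20 = 0.5202

0.5202


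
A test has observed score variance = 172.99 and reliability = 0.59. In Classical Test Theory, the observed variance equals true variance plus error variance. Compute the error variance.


var_true = rxx * var_obs = 0.59 * 172.99 = 102.0641
var_error = var_obs - var_true
var_error = 172.99 - 102.0641
var_error = 70.9259

70.9259


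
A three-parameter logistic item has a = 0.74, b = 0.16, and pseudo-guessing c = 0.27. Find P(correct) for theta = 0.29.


logit = 0.74*(0.29 - 0.16) = 0.0962
P* = 1/(1 + exp(-0.0962)) = 0.524
P = 0.27 + (1 - 0.27) * 0.524
P = 0.6525

0.6525


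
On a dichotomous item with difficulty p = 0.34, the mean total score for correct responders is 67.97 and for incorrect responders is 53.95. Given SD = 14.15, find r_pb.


q = 1 - p = 0.66
rpb = ((M1 - M0) / SD) * sqrt(p * q)
rpb = ((67.97 - 53.95) / 14.15) * sqrt(0.34 * 0.66)
rpb = 0.4694

0.4694


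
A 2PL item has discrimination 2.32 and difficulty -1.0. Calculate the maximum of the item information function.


For 2PL, max info at theta = b = -1.0
I_max = a^2 / 4 = 2.32^2 / 4
= 5.3824 / 4
I_max = 1.3456

1.3456


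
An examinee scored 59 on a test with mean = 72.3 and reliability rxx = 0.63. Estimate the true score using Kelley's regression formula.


T_est = rxx * X + (1 - rxx) * mean
T_est = 0.63 * 59 + 0.37 * 72.3
T_est = 37.17 + 26.751
T_est = 63.921

63.921


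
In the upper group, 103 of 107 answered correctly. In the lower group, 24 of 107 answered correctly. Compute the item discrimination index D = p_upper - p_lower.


p_upper = 103/107 = 0.9626
p_lower = 24/107 = 0.2243
D = 0.9626 - 0.2243 = 0.7383

0.7383


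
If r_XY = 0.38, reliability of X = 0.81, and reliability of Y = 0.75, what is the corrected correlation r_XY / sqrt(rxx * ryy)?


r_corrected = rxy / sqrt(rxx * ryy)
= 0.38 / sqrt(0.81 * 0.75)
= 0.38 / sqrt(0.6075)
= 0.38 / 0.779423
r_corrected = 0.4875

0.4875


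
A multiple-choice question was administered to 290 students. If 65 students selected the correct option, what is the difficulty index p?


Item difficulty p = number correct / total examinees
p = 65 / 290
p = 0.2241

0.2241


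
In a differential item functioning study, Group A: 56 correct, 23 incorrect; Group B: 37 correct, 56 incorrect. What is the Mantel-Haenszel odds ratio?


Odds_A = 56/23 = 2.4348
Odds_B = 37/56 = 0.6607
OR = Odds_A / Odds_B = 2.4348 / 0.6607
Exactly, OR = (56 * 56) / (23 * 37) = 3136 / 851
OR = 3.6851

3.6851


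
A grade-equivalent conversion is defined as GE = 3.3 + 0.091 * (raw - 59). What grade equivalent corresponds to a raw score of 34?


raw - median = 34 - 59 = -25
slope * diff = 0.091 * -25 = -2.275
GE = 3.3 + -2.275
GE = 1.025

1.025


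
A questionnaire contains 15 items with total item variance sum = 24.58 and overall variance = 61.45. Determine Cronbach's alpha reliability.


alpha = (k/(k-1)) * (1 - sum(si^2)/s_total^2)
= (15/14) * (1 - 24.58/61.45)
alpha = 0.6429

0.6429


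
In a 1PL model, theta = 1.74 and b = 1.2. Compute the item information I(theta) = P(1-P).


P = 1/(1+exp(-(1.74-1.2))) = 0.6318
I = P*(1-P) = 0.6318 * 0.3682
I = 0.2326

0.2326


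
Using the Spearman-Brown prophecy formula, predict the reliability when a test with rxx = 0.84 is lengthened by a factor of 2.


r_new = (n * rxx) / (1 + (n-1) * rxx)
r_new = (2 * 0.84) / (1 + 1 * 0.84)
r_new = 1.68 / 1.84
r_new = 0.913

0.913


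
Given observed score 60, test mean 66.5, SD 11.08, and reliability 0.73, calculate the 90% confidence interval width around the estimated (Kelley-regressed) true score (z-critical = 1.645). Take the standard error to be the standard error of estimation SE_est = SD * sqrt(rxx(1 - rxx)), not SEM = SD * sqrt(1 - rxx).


True score estimate = 0.73*60 + 0.27*66.5 = 61.755
SE_est = SD * sqrt(rxx * (1 - rxx)) = 11.08 * sqrt(0.73 * 0.27) = 11.08 * sqrt(0.1971) = 4.919071
CI = T_est +/- z * SE_est, so width = 2 * z * SE_est = 2 * 1.645 * 4.919071
Width = 16.1837

16.1837


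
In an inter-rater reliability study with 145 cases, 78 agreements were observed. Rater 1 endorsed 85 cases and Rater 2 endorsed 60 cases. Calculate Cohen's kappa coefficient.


P_o = 78/145 = 0.537931
P_e = (85*60 + 60*85) / 21025 = 0.485137
kappa = (P_o - P_e) / (1 - P_e)
kappa = (0.537931 - 0.485137) / (1 - 0.485137)
kappa = 0.1025

0.1025


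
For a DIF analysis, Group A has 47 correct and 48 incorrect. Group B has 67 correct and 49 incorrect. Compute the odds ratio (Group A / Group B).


Odds_A = 47/48 = 0.9792
Odds_B = 67/49 = 1.3673
OR = Odds_A / Odds_B = 0.9792 / 1.3673
Exactly, OR = (47 * 49) / (48 * 67) = 2303 / 3216
OR = 0.7161

0.7161


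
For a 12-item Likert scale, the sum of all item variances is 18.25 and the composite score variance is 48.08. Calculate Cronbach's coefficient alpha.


alpha = (k/(k-1)) * (1 - sum(si^2)/s_total^2)
= (12/11) * (1 - 18.25/48.08)
alpha = 0.6768

0.6768


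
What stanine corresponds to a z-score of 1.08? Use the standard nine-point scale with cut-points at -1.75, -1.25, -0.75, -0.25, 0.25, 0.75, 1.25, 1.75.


Stanine boundaries: [-1.75, -1.25, -0.75, -0.25, 0.25, 0.75, 1.25, 1.75]
z = 1.08
Check each boundary:
  z >= -1.75 -> could be stanine 2
  z >= -1.25 -> could be stanine 3
  z >= -0.75 -> could be stanine 4
  z >= -0.25 -> could be stanine 5
  z >= 0.25 -> could be stanine 6
  z >= 0.75 -> could be stanine 7
  z < 1.25
  z < 1.75
Highest qualifying boundary gives stanine = 7

7


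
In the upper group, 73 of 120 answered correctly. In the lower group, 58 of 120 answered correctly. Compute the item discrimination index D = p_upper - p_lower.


p_upper = 73/120 = 0.6083
p_lower = 58/120 = 0.4833
D = 0.6083 - 0.4833 = 0.125

0.125


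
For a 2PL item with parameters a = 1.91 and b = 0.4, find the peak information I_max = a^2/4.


For 2PL, max info at theta = b = 0.4
I_max = a^2 / 4 = 1.91^2 / 4
= 3.6481 / 4
I_max = 0.912

0.912


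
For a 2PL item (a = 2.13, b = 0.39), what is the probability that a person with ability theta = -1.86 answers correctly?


a*(theta - b) = 2.13 * (-1.86 - 0.39) = -4.7925
exp(--4.7925) = 120.6025
P = 1 / (1 + 120.6025)
P = 0.0082

0.0082


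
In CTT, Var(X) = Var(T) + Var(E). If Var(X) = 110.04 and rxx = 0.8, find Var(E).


var_true = rxx * var_obs = 0.8 * 110.04 = 88.032
var_error = var_obs - var_true
var_error = 110.04 - 88.032
var_error = 22.008

22.008


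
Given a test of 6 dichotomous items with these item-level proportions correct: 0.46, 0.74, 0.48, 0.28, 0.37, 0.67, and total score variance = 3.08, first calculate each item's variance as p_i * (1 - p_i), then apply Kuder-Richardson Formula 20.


For each item, compute p_i * q_i:
  Item 1: 0.46 * 0.54 = 0.2484
  Item 2: 0.74 * 0.26 = 0.1924
  Item 3: 0.48 * 0.52 = 0.2496
  Item 4: 0.28 * 0.72 = 0.2016
  Item 5: 0.37 * 0.63 = 0.2331
  Item 6: 0.67 * 0.33 = 0.2211
Sum(p_i * q_i) = 0.2484 + 0.1924 + 0.2496 + 0.2016 + 0.2331 + 0.2211 = 1.3462
KR-20 = (k/(k-1)) * (1 - Sum(p_i*q_i) / Var_total)
= (6/5) * (1 - 1.3462/3.08)
= 1.2 * 0.5629
KR-20 = 0.6755

0.6755


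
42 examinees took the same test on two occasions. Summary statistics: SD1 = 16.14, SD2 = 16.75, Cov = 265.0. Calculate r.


r = cov(X,Y) / (SD_X * SD_Y)
r = 265.0 / (16.14 * 16.75)
r = 265.0 / 270.345
r = 0.9802

0.9802


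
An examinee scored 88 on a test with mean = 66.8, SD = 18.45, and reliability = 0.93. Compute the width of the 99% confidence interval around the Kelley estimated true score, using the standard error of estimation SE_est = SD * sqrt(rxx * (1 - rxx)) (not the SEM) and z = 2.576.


True score estimate = 0.93*88 + 0.07*66.8 = 86.516
SE_est = SD * sqrt(rxx * (1 - rxx)) = 18.45 * sqrt(0.93 * 0.07) = 18.45 * sqrt(0.0651) = 4.707462
CI = T_est +/- z * SE_est, so width = 2 * z * SE_est = 2 * 2.576 * 4.707462
Width = 24.2528

24.2528


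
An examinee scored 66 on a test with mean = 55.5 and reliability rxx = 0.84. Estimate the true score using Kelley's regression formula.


T_est = rxx * X + (1 - rxx) * mean
T_est = 0.84 * 66 + 0.16 * 55.5
T_est = 55.44 + 8.88
T_est = 64.32

64.32


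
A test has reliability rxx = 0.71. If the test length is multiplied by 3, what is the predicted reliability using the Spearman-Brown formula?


r_new = (n * rxx) / (1 + (n-1) * rxx)
r_new = (3 * 0.71) / (1 + 2 * 0.71)
r_new = 2.13 / 2.42
r_new = 0.8802

0.8802


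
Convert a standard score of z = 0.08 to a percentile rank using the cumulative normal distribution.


CDF(z) = 0.5 * (1 + erf(z/sqrt(2)))
erf(0.0566) = 0.0638
CDF = 0.5319
Percentile rank = 0.5319 * 100 = 53.19

53.19


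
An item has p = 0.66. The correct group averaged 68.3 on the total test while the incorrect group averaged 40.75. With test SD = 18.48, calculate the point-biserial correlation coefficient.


q = 1 - p = 0.34
rpb = ((M1 - M0) / SD) * sqrt(p * q)
rpb = ((68.3 - 40.75) / 18.48) * sqrt(0.66 * 0.34)
rpb = 0.7062

0.7062


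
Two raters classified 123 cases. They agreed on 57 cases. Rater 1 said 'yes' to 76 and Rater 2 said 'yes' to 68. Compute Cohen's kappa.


P_o = 57/123 = 0.463415
P_e = (76*68 + 47*55) / 15129 = 0.51246
kappa = (P_o - P_e) / (1 - P_e)
kappa = (0.463415 - 0.51246) / (1 - 0.51246)
kappa = -0.1006

-0.1006


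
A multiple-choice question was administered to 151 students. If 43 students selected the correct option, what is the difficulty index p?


Item difficulty p = number correct / total examinees
p = 43 / 151
p = 0.2848

0.2848


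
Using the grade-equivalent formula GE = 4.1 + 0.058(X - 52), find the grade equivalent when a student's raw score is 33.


raw - median = 33 - 52 = -19
slope * diff = 0.058 * -19 = -1.102
GE = 4.1 + -1.102
GE = 2.998

2.998


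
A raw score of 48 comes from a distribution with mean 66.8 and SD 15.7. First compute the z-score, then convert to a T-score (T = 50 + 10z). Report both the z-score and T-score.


z = (X - mean) / SD = (48 - 66.8) / 15.7
z = -18.8 / 15.7
z = -1.1975
T-score = T = 50 + 10z
Carry z at full precision (z = -18.8 / 15.7) into the conversion:
T-score = 50 + 10 * (-18.8 / 15.7) = 50 + -188 / 15.7
T-score = 50 + -11.9745
T-score = 38.0255

38.0255


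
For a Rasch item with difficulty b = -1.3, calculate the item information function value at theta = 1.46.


P = 1/(1+exp(-(1.46--1.3))) = 0.9405
I = P*(1-P) = 0.9405 * 0.0595
I = 0.056

0.056


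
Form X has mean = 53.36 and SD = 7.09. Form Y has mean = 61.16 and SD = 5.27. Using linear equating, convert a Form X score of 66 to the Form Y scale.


slope = SD_Y / SD_X = 5.27 / 7.09 ~ 0.7433
intercept = mean_Y - slope * mean_X = 61.16 - (5.27 / 7.09) * 53.36 ~ 21.4975
Y = slope * X + intercept. To avoid rounding drift from the rounded slope/intercept, evaluate the equivalent form Y = mean_Y + SD_Y * (X - mean_X) / SD_X at full precision:
Y = 61.16 + 5.27 * (66 - 53.36) / 7.09
Y = 61.16 + 5.27 * 12.64 / 7.09
Y = 61.16 + 66.6128 / 7.09
Y = 61.16 + 9.3953
Y = 70.5553

70.5553


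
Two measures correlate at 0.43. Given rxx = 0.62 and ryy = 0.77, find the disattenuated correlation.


r_corrected = rxy / sqrt(rxx * ryy)
= 0.43 / sqrt(0.62 * 0.77)
= 0.43 / sqrt(0.4774)
= 0.43 / 0.690941
r_corrected = 0.6223

0.6223


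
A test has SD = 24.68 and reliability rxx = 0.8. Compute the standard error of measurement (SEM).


SEM = SD * sqrt(1 - rxx)
SEM = 24.68 * sqrt(1 - 0.8)
SEM = 24.68 * sqrt(0.2) = 24.68 * 0.447214
SEM = 11.0372

11.0372


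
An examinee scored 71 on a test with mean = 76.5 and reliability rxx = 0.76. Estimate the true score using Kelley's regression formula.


T_est = rxx * X + (1 - rxx) * mean
T_est = 0.76 * 71 + 0.24 * 76.5
T_est = 53.96 + 18.36
T_est = 72.32

72.32


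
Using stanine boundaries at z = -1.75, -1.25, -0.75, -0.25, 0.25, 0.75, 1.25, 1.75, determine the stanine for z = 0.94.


Stanine boundaries: [-1.75, -1.25, -0.75, -0.25, 0.25, 0.75, 1.25, 1.75]
z = 0.94
Check each boundary:
  z >= -1.75 -> could be stanine 2
  z >= -1.25 -> could be stanine 3
  z >= -0.75 -> could be stanine 4
  z >= -0.25 -> could be stanine 5
  z >= 0.25 -> could be stanine 6
  z >= 0.75 -> could be stanine 7
  z < 1.25
  z < 1.75
Highest qualifying boundary gives stanine = 7

7


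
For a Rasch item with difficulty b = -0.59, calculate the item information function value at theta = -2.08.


P = 1/(1+exp(-(-2.08--0.59))) = 0.1839
I = P*(1-P) = 0.1839 * 0.8161
I = 0.1501

0.1501


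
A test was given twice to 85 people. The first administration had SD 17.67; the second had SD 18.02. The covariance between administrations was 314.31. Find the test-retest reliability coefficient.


r = cov(X,Y) / (SD_X * SD_Y)
r = 314.31 / (17.67 * 18.02)
r = 314.31 / 318.4134
r = 0.9871

0.9871


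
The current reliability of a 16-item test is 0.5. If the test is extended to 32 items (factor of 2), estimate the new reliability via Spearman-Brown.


r_new = (n * rxx) / (1 + (n-1) * rxx)
r_new = (2 * 0.5) / (1 + 1 * 0.5)
r_new = 1.0 / 1.5
r_new = 0.6667

0.6667


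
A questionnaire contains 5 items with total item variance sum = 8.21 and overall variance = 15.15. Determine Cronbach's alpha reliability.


alpha = (k/(k-1)) * (1 - sum(si^2)/s_total^2)
= (5/4) * (1 - 8.21/15.15)
alpha = 0.5726

0.5726


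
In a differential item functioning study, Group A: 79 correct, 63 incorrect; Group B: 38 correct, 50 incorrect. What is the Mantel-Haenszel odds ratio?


Odds_A = 79/63 = 1.254
Odds_B = 38/50 = 0.76
OR = Odds_A / Odds_B = 1.254 / 0.76
Exactly, OR = (79 * 50) / (63 * 38) = 3950 / 2394
OR = 1.65

1.65


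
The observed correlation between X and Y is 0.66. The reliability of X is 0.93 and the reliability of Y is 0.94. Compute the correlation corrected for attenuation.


r_corrected = rxy / sqrt(rxx * ryy)
= 0.66 / sqrt(0.93 * 0.94)
= 0.66 / sqrt(0.8742)
= 0.66 / 0.934987
r_corrected = 0.7059

0.7059


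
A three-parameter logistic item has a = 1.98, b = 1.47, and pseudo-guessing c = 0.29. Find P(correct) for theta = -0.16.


logit = 1.98*(-0.16 - 1.47) = -3.2274
P* = 1/(1 + exp(--3.2274)) = 0.0381
P = 0.29 + (1 - 0.29) * 0.0381
P = 0.3171

0.3171


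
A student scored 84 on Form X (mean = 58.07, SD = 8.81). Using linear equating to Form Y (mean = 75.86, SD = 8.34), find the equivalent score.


slope = SD_Y / SD_X = 8.34 / 8.81 ~ 0.9467
intercept = mean_Y - slope * mean_X = 75.86 - (8.34 / 8.81) * 58.07 ~ 20.8879
Y = slope * X + intercept. To avoid rounding drift from the rounded slope/intercept, evaluate the equivalent form Y = mean_Y + SD_Y * (X - mean_X) / SD_X at full precision:
Y = 75.86 + 8.34 * (84 - 58.07) / 8.81
Y = 75.86 + 8.34 * 25.93 / 8.81
Y = 75.86 + 216.2562 / 8.81
Y = 75.86 + 24.5467
Y = 100.4067

100.4067


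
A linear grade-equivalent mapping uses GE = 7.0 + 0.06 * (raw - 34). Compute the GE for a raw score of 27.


raw - median = 27 - 34 = -7
slope * diff = 0.06 * -7 = -0.42
GE = 7.0 + -0.42
GE = 6.58

6.58


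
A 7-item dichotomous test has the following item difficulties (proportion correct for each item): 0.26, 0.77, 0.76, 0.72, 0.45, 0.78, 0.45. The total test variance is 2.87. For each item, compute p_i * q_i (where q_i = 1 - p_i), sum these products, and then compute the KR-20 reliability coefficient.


For each item, compute p_i * q_i:
  Item 1: 0.26 * 0.74 = 0.1924
  Item 2: 0.77 * 0.23 = 0.1771
  Item 3: 0.76 * 0.24 = 0.1824
  Item 4: 0.72 * 0.28 = 0.2016
  Item 5: 0.45 * 0.55 = 0.2475
  Item 6: 0.78 * 0.22 = 0.1716
  Item 7: 0.45 * 0.55 = 0.2475
Sum(p_i * q_i) = 0.1924 + 0.1771 + 0.1824 + 0.2016 + 0.2475 + 0.1716 + 0.2475 = 1.4201
KR-20 = (k/(k-1)) * (1 - Sum(p_i*q_i) / Var_total)
= (7/6) * (1 - 1.4201/2.87)
= 1.1667 * 0.5052
KR-20 = 0.5894

0.5894
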